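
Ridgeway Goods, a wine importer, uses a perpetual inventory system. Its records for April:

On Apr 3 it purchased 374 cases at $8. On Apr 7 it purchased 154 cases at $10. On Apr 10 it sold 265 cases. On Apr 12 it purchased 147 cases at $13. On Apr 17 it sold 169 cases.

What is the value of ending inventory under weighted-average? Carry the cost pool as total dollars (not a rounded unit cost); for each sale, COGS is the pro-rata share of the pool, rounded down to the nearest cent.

Ending inventory = $2,450.22

After Apr 3: 374 on hand, pool $2,992.00 (≈ $8.0000 each)
After Apr 7: 528 on hand, pool $4,532.00 (≈ $8.5833 each)
Apr 10, sell 265: 265/528 × $4,532.00 → $2,274.58
After Apr 12: 410 on hand, pool $4,168.42 (≈ $10.1669 each)
Apr 17, sell 169: 169/410 × $4,168.42 → $1,718.20
Total COGS = $2,274.58 + $1,718.20 = $3,992.78
Ending inventory (cost pool remaining) = $2,450.22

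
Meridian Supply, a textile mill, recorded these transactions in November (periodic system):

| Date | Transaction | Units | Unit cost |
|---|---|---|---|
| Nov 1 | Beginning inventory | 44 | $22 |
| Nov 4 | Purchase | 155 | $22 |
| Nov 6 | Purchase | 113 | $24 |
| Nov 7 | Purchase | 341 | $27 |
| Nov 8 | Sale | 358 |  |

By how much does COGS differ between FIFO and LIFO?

$1,283

FIFO COGS: 44 @ $22 + 155 @ $22 + 113 @ $24 + 46 @ $27 = $8,332
LIFO COGS: 341 @ $27 + 17 @ $24 = $9,615
Difference = |$8,332 − $9,615| = $1,283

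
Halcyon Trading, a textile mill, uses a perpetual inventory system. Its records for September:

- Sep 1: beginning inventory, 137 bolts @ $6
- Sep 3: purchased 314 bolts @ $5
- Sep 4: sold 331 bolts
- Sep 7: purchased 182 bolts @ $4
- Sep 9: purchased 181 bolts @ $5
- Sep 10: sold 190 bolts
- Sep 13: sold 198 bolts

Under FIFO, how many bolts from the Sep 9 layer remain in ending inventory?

Sep 4, 331 sold [FIFO — oldest first]: 137 @ $6 + 194 @ $5 = $1,792
Sep 10, 190 sold [FIFO — oldest first]: 120 @ $5 + 70 @ $4 = $880
Sep 13, 198 sold [FIFO — oldest first]: 112 @ $4 + 86 @ $5 = $878
Total COGS = $1,792 + $880 + $878 = $3,550
Ending inventory: 95 @ $5 = $475

95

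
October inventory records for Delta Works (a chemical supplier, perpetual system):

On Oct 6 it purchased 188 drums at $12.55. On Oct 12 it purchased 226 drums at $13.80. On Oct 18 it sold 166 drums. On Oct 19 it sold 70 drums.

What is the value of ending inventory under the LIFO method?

Oct 18, 166 sold [LIFO — newest first]: 166 @ $13.80 = $2,290.80
Oct 19, 70 sold [LIFO — newest first]: 60 @ $13.80 + 10 @ $12.55 = $953.50
Total COGS = $2,290.80 + $953.50 = $3,244.30
Ending inventory: 178 @ $12.55 = $2,233.90
Check: goods available $5,478.20 = COGS $3,244.30 + ending $2,233.90

Ending inventory = $2,233.90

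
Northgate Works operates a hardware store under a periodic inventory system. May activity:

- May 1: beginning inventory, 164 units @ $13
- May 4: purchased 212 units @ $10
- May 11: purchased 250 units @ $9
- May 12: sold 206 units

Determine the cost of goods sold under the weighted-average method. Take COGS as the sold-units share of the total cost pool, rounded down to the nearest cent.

May 12, sell 206: 206/626 × $6,502.00 → $2,139.63
Ending inventory (cost pool remaining) = $4,362.37

COGS = $2,139.63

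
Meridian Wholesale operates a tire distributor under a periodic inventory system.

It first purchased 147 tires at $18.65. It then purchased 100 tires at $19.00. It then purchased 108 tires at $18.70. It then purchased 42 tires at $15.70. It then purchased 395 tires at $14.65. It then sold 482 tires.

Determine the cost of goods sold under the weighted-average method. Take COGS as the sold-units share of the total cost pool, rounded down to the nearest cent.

Sale 1, sell 482: 482/792 × $13,107.30 → $7,976.91
Ending inventory (cost pool remaining) = $5,130.39
Check: goods available $13,107.30 = COGS $7,976.91 + ending $5,130.39

COGS = $7,976.91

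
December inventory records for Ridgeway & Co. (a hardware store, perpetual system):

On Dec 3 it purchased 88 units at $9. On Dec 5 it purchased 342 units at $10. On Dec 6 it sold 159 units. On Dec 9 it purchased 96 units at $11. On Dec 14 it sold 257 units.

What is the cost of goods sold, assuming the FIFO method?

Dec 6, 159 sold [FIFO — oldest first]: 88 @ $9 + 71 @ $10 = $1,502
Dec 14, 257 sold [FIFO — oldest first]: 257 @ $10 = $2,570
Total COGS = $1,502 + $2,570 = $4,072
Ending inventory: 14 @ $10 + 96 @ $11 = $1,196
Check: goods available $5,268 = COGS $4,072 + ending $1,196

COGS = $4,072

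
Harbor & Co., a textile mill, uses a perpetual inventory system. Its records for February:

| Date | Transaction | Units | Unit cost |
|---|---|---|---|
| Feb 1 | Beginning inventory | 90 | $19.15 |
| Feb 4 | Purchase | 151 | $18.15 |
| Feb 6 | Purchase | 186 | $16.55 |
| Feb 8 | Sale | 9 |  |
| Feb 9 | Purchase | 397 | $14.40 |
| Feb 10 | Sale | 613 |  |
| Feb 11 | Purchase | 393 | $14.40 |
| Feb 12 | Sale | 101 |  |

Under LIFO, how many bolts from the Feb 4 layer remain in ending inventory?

Feb 8, 9 sold [LIFO — newest first]: 9 @ $16.55 = $148.95
Feb 10, 613 sold [LIFO — newest first]: 397 @ $14.40 + 177 @ $16.55 + 39 @ $18.15 = $9,354.00
Feb 12, 101 sold [LIFO — newest first]: 101 @ $14.40 = $1,454.40
Total COGS = $148.95 + $9,354.00 + $1,454.40 = $10,957.35
Ending inventory: 90 @ $19.15 + 112 @ $18.15 + 292 @ $14.40 = $7,961.10

112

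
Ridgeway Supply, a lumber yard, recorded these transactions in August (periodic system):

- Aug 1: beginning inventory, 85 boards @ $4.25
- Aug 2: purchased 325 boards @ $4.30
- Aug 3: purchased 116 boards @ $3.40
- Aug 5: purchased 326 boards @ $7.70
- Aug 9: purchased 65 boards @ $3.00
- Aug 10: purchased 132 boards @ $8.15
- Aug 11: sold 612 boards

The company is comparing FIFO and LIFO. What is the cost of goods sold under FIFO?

FIFO COGS: 85 @ $4.25 + 325 @ $4.30 + 116 @ $3.40 + 86 @ $7.70 = $2,815.35
LIFO COGS: 132 @ $8.15 + 65 @ $3.00 + 326 @ $7.70 + 89 @ $3.40 = $4,083.60

COGS = $2,815.35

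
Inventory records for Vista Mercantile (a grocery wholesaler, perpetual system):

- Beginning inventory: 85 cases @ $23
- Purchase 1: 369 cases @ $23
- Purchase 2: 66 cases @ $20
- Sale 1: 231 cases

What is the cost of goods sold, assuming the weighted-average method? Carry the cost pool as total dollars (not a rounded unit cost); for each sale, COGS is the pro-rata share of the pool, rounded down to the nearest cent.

COGS = $5,225.04

After Beginning: 85 on hand, pool $1,955.00 (≈ $23.0000 each)
After Purchase 1: 454 on hand, pool $10,442.00 (≈ $23.0000 each)
After Purchase 2: 520 on hand, pool $11,762.00 (≈ $22.6192 each)
Sale 1, sell 231: 231/520 × $11,762.00 → $5,225.04
Ending inventory (cost pool remaining) = $6,536.96
Check: goods available $11,762.00 = COGS $5,225.04 + ending $6,536.96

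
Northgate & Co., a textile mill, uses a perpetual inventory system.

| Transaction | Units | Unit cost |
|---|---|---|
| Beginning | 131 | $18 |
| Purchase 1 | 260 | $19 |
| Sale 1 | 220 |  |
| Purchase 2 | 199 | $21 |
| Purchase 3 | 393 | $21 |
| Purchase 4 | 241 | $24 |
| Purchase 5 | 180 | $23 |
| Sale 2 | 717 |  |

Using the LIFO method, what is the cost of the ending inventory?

Sale 1 (220) [LIFO — newest first]: 220 @ $19 = $4,180
Sale 2 (717) [LIFO — newest first]: 180 @ $23 + 241 @ $24 + 296 @ $21 = $16,140
Total COGS = $4,180 + $16,140 = $20,320
Ending inventory: 131 @ $18 + 40 @ $19 + 199 @ $21 + 97 @ $21 = $9,334
Check: goods available $29,654 = COGS $20,320 + ending $9,334

Ending inventory = $9,334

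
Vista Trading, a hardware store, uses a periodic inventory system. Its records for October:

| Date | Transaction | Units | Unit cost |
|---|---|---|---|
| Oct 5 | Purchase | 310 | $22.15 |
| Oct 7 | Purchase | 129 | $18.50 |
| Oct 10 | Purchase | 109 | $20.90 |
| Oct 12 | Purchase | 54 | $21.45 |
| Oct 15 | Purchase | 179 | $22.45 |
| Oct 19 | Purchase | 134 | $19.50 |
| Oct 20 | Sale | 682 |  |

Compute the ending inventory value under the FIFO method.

Ending inventory = $4,835.55

Oct 20, 682 sold [FIFO — oldest first]: 310 @ $22.15 + 129 @ $18.50 + 109 @ $20.90 + 54 @ $21.45 + 80 @ $22.45 = $14,485.40
Ending inventory: 99 @ $22.45 + 134 @ $19.50 = $4,835.55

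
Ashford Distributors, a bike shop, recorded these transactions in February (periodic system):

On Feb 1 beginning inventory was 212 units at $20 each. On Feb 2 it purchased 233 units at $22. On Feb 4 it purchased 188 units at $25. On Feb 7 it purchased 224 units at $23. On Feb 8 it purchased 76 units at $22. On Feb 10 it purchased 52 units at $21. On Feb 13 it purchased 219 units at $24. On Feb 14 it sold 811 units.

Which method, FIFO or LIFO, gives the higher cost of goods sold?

LIFO

FIFO COGS: 212 @ $20 + 233 @ $22 + 188 @ $25 + 178 @ $23 = $18,160
LIFO COGS: 219 @ $24 + 52 @ $21 + 76 @ $22 + 224 @ $23 + 188 @ $25 + 52 @ $22 = $19,016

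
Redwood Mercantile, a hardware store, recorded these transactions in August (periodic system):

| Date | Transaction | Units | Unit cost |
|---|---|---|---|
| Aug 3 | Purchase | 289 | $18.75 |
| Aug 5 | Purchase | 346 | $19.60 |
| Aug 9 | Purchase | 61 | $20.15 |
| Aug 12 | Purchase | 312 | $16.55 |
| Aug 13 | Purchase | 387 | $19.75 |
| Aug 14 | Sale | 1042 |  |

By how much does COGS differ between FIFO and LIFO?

FIFO COGS: 289 @ $18.75 + 346 @ $19.60 + 61 @ $20.15 + 312 @ $16.55 + 34 @ $19.75 = $19,264.60
LIFO COGS: 387 @ $19.75 + 312 @ $16.55 + 61 @ $20.15 + 282 @ $19.60 = $19,563.20
Difference = |$19,264.60 − $19,563.20| = $298.60

$298.60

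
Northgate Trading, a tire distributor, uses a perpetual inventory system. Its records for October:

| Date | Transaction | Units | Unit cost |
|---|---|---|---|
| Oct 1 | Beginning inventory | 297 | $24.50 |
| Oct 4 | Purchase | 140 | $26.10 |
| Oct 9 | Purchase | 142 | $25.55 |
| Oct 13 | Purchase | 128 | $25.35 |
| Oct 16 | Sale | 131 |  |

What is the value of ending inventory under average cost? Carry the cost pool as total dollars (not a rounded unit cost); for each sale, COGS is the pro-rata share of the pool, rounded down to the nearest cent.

Ending inventory = $14,504.61

After Oct 1: 297 on hand, pool $7,276.50 (≈ $24.5000 each)
After Oct 4: 437 on hand, pool $10,930.50 (≈ $25.0126 each)
After Oct 9: 579 on hand, pool $14,558.60 (≈ $25.1444 each)
After Oct 13: 707 on hand, pool $17,803.40 (≈ $25.1816 each)
Oct 16, sell 131: 131/707 × $17,803.40 → $3,298.79
Ending inventory (cost pool remaining) = $14,504.61
Check: goods available $17,803.40 = COGS $3,298.79 + ending $14,504.61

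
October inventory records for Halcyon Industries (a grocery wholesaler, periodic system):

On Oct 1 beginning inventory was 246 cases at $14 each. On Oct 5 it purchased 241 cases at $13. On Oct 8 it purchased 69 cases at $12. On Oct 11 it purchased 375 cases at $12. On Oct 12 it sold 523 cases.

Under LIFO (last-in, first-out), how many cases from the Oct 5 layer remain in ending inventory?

162

Oct 12, 523 sold [LIFO — newest first]: 375 @ $12 + 69 @ $12 + 79 @ $13 = $6,355
Ending inventory: 246 @ $14 + 162 @ $13 = $5,550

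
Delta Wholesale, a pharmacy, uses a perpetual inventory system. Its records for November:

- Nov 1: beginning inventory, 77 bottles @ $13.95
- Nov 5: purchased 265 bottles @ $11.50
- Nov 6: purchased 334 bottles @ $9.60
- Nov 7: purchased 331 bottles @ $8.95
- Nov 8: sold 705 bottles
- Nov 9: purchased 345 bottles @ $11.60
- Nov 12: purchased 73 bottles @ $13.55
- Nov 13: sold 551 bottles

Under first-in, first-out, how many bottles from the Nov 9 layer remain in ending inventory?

96

Nov 8, 705 sold [FIFO — oldest first]: 77 @ $13.95 + 265 @ $11.50 + 334 @ $9.60 + 29 @ $8.95 = $7,587.60
Nov 13, 551 sold [FIFO — oldest first]: 302 @ $8.95 + 249 @ $11.60 = $5,591.30
Total COGS = $7,587.60 + $5,591.30 = $13,178.90
Ending inventory: 96 @ $11.60 + 73 @ $13.55 = $2,102.75
Check: goods available $15,281.65 = COGS $13,178.90 + ending $2,102.75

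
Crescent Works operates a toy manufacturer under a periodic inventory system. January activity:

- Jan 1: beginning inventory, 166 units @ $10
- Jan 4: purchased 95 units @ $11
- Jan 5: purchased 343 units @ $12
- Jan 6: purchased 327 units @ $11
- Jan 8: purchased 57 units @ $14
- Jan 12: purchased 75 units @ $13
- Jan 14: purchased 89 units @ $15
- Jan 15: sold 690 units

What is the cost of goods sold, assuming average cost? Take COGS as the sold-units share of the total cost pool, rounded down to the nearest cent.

Jan 15, sell 690: 690/1152 × $13,526.00 → $8,101.51
Ending inventory (cost pool remaining) = $5,424.49

COGS = $8,101.51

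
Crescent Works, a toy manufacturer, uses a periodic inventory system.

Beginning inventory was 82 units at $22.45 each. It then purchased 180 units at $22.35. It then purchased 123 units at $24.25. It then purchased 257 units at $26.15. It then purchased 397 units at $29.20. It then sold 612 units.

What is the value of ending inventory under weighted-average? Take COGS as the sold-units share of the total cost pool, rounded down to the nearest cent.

Sale 1, sell 612: 612/1039 × $27,159.60 → $15,997.76
Ending inventory (cost pool remaining) = $11,161.84

Ending inventory = $11,161.84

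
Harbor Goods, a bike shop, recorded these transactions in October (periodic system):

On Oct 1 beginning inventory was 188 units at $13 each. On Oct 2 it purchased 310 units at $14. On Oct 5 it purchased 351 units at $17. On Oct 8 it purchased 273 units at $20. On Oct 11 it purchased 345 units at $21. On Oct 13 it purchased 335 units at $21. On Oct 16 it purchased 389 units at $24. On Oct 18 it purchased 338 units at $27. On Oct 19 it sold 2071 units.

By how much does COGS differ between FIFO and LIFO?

FIFO COGS: 188 @ $13 + 310 @ $14 + 351 @ $17 + 273 @ $20 + 345 @ $21 + 335 @ $21 + 269 @ $24 = $38,947
LIFO COGS: 338 @ $27 + 389 @ $24 + 335 @ $21 + 345 @ $21 + 273 @ $20 + 351 @ $17 + 40 @ $14 = $44,729
Difference = |$38,947 − $44,729| = $5,782

$5,782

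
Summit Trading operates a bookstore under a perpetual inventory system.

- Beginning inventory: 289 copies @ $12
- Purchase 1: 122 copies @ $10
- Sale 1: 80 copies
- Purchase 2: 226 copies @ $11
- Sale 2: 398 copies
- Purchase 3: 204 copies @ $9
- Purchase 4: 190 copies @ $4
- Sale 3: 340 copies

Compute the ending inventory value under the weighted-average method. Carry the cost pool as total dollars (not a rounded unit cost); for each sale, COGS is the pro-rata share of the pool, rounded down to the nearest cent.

Ending inventory = $1,688.37

After Beginning: 289 on hand, pool $3,468.00 (≈ $12.0000 each)
After Purchase 1: 411 on hand, pool $4,688.00 (≈ $11.4063 each)
Sale 1, sell 80: 80/411 × $4,688.00 → $912.50
After Purchase 2: 557 on hand, pool $6,261.50 (≈ $11.2415 each)
Sale 2, sell 398: 398/557 × $6,261.50 → $4,474.10
After Purchase 3: 363 on hand, pool $3,623.40 (≈ $9.9818 each)
After Purchase 4: 553 on hand, pool $4,383.40 (≈ $7.9266 each)
Sale 3, sell 340: 340/553 × $4,383.40 → $2,695.03
Total COGS = $912.50 + $4,474.10 + $2,695.03 = $8,081.63
Ending inventory (cost pool remaining) = $1,688.37
Check: goods available $9,770.00 = COGS $8,081.63 + ending $1,688.37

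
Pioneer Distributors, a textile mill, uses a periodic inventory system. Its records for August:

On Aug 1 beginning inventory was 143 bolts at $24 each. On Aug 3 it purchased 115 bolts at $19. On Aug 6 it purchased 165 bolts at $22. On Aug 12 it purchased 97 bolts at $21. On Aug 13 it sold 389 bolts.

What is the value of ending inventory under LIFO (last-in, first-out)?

Aug 13, 389 sold [LIFO — newest first]: 97 @ $21 + 165 @ $22 + 115 @ $19 + 12 @ $24 = $8,140
Ending inventory: 131 @ $24 = $3,144
Check: goods available $11,284 = COGS $8,140 + ending $3,144

Ending inventory = $3,144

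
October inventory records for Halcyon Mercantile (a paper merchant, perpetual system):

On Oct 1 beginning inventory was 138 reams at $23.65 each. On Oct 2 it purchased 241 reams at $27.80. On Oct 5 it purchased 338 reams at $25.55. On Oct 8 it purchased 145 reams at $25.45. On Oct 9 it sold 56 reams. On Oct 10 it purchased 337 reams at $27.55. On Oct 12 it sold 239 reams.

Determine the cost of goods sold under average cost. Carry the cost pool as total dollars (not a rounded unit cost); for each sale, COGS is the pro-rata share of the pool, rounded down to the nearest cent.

After Oct 1: 138 on hand, pool $3,263.70 (≈ $23.6500 each)
After Oct 2: 379 on hand, pool $9,963.50 (≈ $26.2889 each)
After Oct 5: 717 on hand, pool $18,599.40 (≈ $25.9406 each)
After Oct 8: 862 on hand, pool $22,289.65 (≈ $25.8581 each)
Oct 9, sell 56: 56/862 × $22,289.65 → $1,448.05
After Oct 10: 1143 on hand, pool $30,125.95 (≈ $26.3569 each)
Oct 12, sell 239: 239/1143 × $30,125.95 → $6,299.30
Total COGS = $1,448.05 + $6,299.30 = $7,747.35
Ending inventory (cost pool remaining) = $23,826.65
Check: goods available $31,574.00 = COGS $7,747.35 + ending $23,826.65

COGS = $7,747.35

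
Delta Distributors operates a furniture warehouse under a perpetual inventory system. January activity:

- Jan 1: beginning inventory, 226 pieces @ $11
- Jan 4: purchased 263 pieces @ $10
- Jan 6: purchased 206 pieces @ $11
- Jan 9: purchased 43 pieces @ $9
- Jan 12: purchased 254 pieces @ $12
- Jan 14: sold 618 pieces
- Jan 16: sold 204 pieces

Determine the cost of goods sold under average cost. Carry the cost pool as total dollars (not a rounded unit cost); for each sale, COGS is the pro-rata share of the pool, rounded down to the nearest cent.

COGS = $8,963.27

After Jan 1: 226 on hand, pool $2,486.00 (≈ $11.0000 each)
After Jan 4: 489 on hand, pool $5,116.00 (≈ $10.4622 each)
After Jan 6: 695 on hand, pool $7,382.00 (≈ $10.6216 each)
After Jan 9: 738 on hand, pool $7,769.00 (≈ $10.5271 each)
After Jan 12: 992 on hand, pool $10,817.00 (≈ $10.9042 each)
Jan 14, sell 618: 618/992 × $10,817.00 → $6,738.81
Jan 16, sell 204: 204/374 × $4,078.19 → $2,224.46
Total COGS = $6,738.81 + $2,224.46 = $8,963.27
Ending inventory (cost pool remaining) = $1,853.73
Check: goods available $10,817.00 = COGS $8,963.27 + ending $1,853.73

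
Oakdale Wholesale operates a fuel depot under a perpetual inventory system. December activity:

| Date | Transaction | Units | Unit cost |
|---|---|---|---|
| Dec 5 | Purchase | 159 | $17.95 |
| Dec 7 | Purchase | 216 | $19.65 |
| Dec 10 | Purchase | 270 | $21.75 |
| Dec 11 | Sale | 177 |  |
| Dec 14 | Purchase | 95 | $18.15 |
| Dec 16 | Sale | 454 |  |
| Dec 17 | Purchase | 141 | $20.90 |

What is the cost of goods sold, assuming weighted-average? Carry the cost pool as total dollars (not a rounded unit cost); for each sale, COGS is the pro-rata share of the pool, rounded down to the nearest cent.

COGS = $12,539.25

After Dec 5: 159 on hand, pool $2,854.05 (≈ $17.9500 each)
After Dec 7: 375 on hand, pool $7,098.45 (≈ $18.9292 each)
After Dec 10: 645 on hand, pool $12,970.95 (≈ $20.1100 each)
Dec 11, sell 177: 177/645 × $12,970.95 → $3,559.47
After Dec 14: 563 on hand, pool $11,135.73 (≈ $19.7793 each)
Dec 16, sell 454: 454/563 × $11,135.73 → $8,979.78
After Dec 17: 250 on hand, pool $5,102.85 (≈ $20.4114 each)
Total COGS = $3,559.47 + $8,979.78 = $12,539.25
Ending inventory (cost pool remaining) = $5,102.85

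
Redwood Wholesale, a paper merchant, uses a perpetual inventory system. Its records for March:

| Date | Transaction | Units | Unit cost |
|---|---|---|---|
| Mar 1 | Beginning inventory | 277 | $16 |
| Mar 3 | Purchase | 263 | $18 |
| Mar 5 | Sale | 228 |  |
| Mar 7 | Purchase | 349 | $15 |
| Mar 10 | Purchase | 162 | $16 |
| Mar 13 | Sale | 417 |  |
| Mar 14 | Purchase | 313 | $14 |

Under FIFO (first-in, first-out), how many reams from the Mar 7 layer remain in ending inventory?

Mar 5, 228 sold [FIFO — oldest first]: 228 @ $16 = $3,648
Mar 13, 417 sold [FIFO — oldest first]: 49 @ $16 + 263 @ $18 + 105 @ $15 = $7,093
Total COGS = $3,648 + $7,093 = $10,741
Ending inventory: 244 @ $15 + 162 @ $16 + 313 @ $14 = $10,634

244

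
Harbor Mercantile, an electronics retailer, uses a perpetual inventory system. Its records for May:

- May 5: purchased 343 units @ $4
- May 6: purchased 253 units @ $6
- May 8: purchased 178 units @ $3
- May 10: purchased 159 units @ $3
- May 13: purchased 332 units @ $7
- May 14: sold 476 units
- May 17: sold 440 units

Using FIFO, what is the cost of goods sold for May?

May 14, 476 sold [FIFO — oldest first]: 343 @ $4 + 133 @ $6 = $2,170
May 17, 440 sold [FIFO — oldest first]: 120 @ $6 + 178 @ $3 + 142 @ $3 = $1,680
Total COGS = $2,170 + $1,680 = $3,850
Ending inventory: 17 @ $3 + 332 @ $7 = $2,375

COGS = $3,850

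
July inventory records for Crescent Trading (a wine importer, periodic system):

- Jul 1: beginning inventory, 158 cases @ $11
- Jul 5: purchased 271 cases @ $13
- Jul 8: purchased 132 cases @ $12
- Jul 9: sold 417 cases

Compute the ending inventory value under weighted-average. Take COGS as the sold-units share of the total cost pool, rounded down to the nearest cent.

Jul 9, sell 417: 417/561 × $6,845.00 → $5,087.99
Ending inventory (cost pool remaining) = $1,757.01

Ending inventory = $1,757.01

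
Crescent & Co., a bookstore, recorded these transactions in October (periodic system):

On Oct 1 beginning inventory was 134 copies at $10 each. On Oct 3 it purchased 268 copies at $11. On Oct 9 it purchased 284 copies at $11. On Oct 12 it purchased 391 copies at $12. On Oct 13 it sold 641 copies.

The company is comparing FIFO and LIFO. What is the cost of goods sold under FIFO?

FIFO COGS: 134 @ $10 + 268 @ $11 + 239 @ $11 = $6,917
LIFO COGS: 391 @ $12 + 250 @ $11 = $7,442

COGS = $6,917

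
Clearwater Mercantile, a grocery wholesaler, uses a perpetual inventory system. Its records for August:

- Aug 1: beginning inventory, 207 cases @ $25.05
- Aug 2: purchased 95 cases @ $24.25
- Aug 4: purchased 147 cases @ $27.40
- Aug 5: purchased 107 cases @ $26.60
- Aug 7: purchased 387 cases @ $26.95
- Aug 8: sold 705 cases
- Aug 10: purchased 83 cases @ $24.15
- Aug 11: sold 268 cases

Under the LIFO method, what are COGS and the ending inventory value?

COGS = $25,469.55; ending inventory = $1,327.65

Aug 8, 705 sold [LIFO — newest first]: 387 @ $26.95 + 107 @ $26.60 + 147 @ $27.40 + 64 @ $24.25 = $18,855.65
Aug 11, 268 sold [LIFO — newest first]: 83 @ $24.15 + 31 @ $24.25 + 154 @ $25.05 = $6,613.90
Total COGS = $18,855.65 + $6,613.90 = $25,469.55
Ending inventory: 53 @ $25.05 = $1,327.65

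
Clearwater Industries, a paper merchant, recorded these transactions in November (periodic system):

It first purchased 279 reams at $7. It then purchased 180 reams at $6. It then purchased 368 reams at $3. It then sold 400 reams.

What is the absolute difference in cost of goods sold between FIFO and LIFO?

$1,383

FIFO COGS: 279 @ $7 + 121 @ $6 = $2,679
LIFO COGS: 368 @ $3 + 32 @ $6 = $1,296
Difference = |$2,679 − $1,296| = $1,383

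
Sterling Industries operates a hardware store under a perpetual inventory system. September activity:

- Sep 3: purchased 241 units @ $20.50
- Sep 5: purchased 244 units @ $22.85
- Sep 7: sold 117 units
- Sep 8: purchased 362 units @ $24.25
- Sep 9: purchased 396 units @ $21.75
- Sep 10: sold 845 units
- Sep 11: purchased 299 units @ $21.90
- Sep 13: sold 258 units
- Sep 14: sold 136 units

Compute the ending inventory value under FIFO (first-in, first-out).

Ending inventory = $4,073.40

Sep 7, 117 sold [FIFO — oldest first]: 117 @ $20.50 = $2,398.50
Sep 10, 845 sold [FIFO — oldest first]: 124 @ $20.50 + 244 @ $22.85 + 362 @ $24.25 + 115 @ $21.75 = $19,397.15
Sep 13, 258 sold [FIFO — oldest first]: 258 @ $21.75 = $5,611.50
Sep 14, 136 sold [FIFO — oldest first]: 23 @ $21.75 + 113 @ $21.90 = $2,974.95
Total COGS = $2,398.50 + $19,397.15 + $5,611.50 + $2,974.95 = $30,382.10
Ending inventory: 186 @ $21.90 = $4,073.40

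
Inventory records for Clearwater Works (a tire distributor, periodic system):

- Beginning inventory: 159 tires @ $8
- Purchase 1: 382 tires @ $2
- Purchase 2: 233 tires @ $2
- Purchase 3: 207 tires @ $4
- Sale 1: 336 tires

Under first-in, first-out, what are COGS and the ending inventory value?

COGS = $1,626; ending inventory = $1,704

Sale 1 (336) [FIFO — oldest first]: 159 @ $8 + 177 @ $2 = $1,626
Ending inventory: 205 @ $2 + 233 @ $2 + 207 @ $4 = $1,704
Check: goods available $3,330 = COGS $1,626 + ending $1,704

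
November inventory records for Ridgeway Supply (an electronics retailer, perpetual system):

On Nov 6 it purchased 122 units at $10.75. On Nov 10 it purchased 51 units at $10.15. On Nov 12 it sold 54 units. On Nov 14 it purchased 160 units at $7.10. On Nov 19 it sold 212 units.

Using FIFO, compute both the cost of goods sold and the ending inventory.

COGS = $2,489.45; ending inventory = $475.70

Nov 12, 54 sold [FIFO — oldest first]: 54 @ $10.75 = $580.50
Nov 19, 212 sold [FIFO — oldest first]: 68 @ $10.75 + 51 @ $10.15 + 93 @ $7.10 = $1,908.95
Total COGS = $580.50 + $1,908.95 = $2,489.45
Ending inventory: 67 @ $7.10 = $475.70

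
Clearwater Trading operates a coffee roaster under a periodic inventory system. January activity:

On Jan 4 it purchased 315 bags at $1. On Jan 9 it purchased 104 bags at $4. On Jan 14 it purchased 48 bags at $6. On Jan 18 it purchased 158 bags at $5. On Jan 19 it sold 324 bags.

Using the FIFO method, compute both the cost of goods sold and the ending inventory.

Jan 19, 324 sold [FIFO — oldest first]: 315 @ $1 + 9 @ $4 = $351
Ending inventory: 95 @ $4 + 48 @ $6 + 158 @ $5 = $1,458
Check: goods available $1,809 = COGS $351 + ending $1,458

COGS = $351; ending inventory = $1,458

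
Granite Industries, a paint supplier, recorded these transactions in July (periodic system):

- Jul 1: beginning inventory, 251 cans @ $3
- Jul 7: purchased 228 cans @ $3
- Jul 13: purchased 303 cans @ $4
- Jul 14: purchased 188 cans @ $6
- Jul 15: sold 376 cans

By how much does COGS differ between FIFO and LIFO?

$752

FIFO COGS: 251 @ $3 + 125 @ $3 = $1,128
LIFO COGS: 188 @ $6 + 188 @ $4 = $1,880
Difference = |$1,128 − $1,880| = $752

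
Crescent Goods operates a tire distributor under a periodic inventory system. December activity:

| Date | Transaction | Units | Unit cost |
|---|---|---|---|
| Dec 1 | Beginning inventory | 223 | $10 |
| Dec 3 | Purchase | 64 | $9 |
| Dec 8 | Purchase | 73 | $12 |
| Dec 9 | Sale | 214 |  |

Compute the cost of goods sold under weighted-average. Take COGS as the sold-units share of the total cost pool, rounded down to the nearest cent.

COGS = $2,188.74

Dec 9, sell 214: 214/360 × $3,682.00 → $2,188.74
Ending inventory (cost pool remaining) = $1,493.26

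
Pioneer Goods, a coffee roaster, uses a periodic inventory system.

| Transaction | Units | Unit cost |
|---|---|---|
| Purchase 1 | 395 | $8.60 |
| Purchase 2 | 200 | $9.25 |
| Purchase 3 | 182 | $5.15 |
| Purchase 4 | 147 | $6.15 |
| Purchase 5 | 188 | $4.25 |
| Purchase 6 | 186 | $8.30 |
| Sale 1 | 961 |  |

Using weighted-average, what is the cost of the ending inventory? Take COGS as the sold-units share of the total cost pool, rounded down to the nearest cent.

Ending inventory = $2,448.62

Sale 1, sell 961: 961/1298 × $9,431.15 → $6,982.53
Ending inventory (cost pool remaining) = $2,448.62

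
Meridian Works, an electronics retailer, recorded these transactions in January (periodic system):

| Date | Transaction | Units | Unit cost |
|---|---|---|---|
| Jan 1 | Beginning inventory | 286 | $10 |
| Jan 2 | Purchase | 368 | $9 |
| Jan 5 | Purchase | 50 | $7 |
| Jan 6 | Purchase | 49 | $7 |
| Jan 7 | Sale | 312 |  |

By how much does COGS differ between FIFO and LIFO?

$484

FIFO COGS: 286 @ $10 + 26 @ $9 = $3,094
LIFO COGS: 49 @ $7 + 50 @ $7 + 213 @ $9 = $2,610
Difference = |$3,094 − $2,610| = $484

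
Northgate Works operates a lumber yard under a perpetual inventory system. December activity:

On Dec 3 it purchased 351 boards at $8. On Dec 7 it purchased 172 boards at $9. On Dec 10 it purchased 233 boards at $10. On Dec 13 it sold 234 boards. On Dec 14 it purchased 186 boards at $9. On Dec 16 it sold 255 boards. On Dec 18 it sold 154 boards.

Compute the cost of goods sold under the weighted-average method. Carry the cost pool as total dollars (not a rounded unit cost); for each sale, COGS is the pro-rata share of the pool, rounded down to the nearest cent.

COGS = $5,703.40

After Dec 3: 351 on hand, pool $2,808.00 (≈ $8.0000 each)
After Dec 7: 523 on hand, pool $4,356.00 (≈ $8.3289 each)
After Dec 10: 756 on hand, pool $6,686.00 (≈ $8.8439 each)
Dec 13, sell 234: 234/756 × $6,686.00 → $2,069.47
After Dec 14: 708 on hand, pool $6,290.53 (≈ $8.8849 each)
Dec 16, sell 255: 255/708 × $6,290.53 → $2,265.65
Dec 18, sell 154: 154/453 × $4,024.88 → $1,368.28
Total COGS = $2,069.47 + $2,265.65 + $1,368.28 = $5,703.40
Ending inventory (cost pool remaining) = $2,656.60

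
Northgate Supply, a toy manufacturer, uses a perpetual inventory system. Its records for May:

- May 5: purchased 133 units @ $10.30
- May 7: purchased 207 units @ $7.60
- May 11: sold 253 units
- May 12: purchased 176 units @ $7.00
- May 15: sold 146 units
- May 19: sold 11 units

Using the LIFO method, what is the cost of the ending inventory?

Ending inventory = $1,029.10

May 11, 253 sold [LIFO — newest first]: 207 @ $7.60 + 46 @ $10.30 = $2,047.00
May 15, 146 sold [LIFO — newest first]: 146 @ $7.00 = $1,022.00
May 19, 11 sold [LIFO — newest first]: 11 @ $7.00 = $77.00
Total COGS = $2,047.00 + $1,022.00 + $77.00 = $3,146.00
Ending inventory: 87 @ $10.30 + 19 @ $7.00 = $1,029.10
Check: goods available $4,175.10 = COGS $3,146.00 + ending $1,029.10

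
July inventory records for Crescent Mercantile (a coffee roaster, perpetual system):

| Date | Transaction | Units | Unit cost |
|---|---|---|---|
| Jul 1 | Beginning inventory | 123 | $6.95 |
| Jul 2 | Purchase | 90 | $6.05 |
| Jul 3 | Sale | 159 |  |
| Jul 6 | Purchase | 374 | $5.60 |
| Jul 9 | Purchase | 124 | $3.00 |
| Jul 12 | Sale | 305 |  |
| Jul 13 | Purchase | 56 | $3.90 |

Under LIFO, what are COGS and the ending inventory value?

Jul 3, 159 sold [LIFO — newest first]: 90 @ $6.05 + 69 @ $6.95 = $1,024.05
Jul 12, 305 sold [LIFO — newest first]: 124 @ $3.00 + 181 @ $5.60 = $1,385.60
Total COGS = $1,024.05 + $1,385.60 = $2,409.65
Ending inventory: 54 @ $6.95 + 193 @ $5.60 + 56 @ $3.90 = $1,674.50
Check: goods available $4,084.15 = COGS $2,409.65 + ending $1,674.50

COGS = $2,409.65; ending inventory = $1,674.50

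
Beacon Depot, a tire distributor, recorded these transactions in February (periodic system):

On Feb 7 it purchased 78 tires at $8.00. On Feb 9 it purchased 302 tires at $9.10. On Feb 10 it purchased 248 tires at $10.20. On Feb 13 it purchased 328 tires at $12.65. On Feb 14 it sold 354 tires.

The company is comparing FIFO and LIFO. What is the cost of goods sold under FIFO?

COGS = $3,135.60

FIFO COGS: 78 @ $8.00 + 276 @ $9.10 = $3,135.60
LIFO COGS: 328 @ $12.65 + 26 @ $10.20 = $4,414.40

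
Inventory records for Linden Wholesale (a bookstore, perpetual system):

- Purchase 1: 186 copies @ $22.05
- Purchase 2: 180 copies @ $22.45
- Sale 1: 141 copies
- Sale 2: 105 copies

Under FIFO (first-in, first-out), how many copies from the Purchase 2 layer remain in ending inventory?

120

Sale 1 (141) [FIFO — oldest first]: 141 @ $22.05 = $3,109.05
Sale 2 (105) [FIFO — oldest first]: 45 @ $22.05 + 60 @ $22.45 = $2,339.25
Total COGS = $3,109.05 + $2,339.25 = $5,448.30
Ending inventory: 120 @ $22.45 = $2,694.00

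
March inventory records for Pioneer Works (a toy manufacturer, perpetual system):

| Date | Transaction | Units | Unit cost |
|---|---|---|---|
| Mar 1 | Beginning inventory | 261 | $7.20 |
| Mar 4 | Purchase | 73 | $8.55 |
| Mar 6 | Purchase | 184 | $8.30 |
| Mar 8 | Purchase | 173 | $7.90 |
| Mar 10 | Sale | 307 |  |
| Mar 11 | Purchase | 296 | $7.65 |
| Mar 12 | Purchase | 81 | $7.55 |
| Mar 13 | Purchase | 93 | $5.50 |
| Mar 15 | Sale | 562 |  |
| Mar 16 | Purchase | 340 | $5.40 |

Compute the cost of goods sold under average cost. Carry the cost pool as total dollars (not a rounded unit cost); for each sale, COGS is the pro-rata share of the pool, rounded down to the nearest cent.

After Mar 1: 261 on hand, pool $1,879.20 (≈ $7.2000 each)
After Mar 4: 334 on hand, pool $2,503.35 (≈ $7.4951 each)
After Mar 6: 518 on hand, pool $4,030.55 (≈ $7.7810 each)
After Mar 8: 691 on hand, pool $5,397.25 (≈ $7.8108 each)
Mar 10, sell 307: 307/691 × $5,397.25 → $2,397.90
After Mar 11: 680 on hand, pool $5,263.75 (≈ $7.7408 each)
After Mar 12: 761 on hand, pool $5,875.30 (≈ $7.7205 each)
After Mar 13: 854 on hand, pool $6,386.80 (≈ $7.4787 each)
Mar 15, sell 562: 562/854 × $6,386.80 → $4,203.02
After Mar 16: 632 on hand, pool $4,019.78 (≈ $6.3604 each)
Total COGS = $2,397.90 + $4,203.02 = $6,600.92
Ending inventory (cost pool remaining) = $4,019.78

COGS = $6,600.92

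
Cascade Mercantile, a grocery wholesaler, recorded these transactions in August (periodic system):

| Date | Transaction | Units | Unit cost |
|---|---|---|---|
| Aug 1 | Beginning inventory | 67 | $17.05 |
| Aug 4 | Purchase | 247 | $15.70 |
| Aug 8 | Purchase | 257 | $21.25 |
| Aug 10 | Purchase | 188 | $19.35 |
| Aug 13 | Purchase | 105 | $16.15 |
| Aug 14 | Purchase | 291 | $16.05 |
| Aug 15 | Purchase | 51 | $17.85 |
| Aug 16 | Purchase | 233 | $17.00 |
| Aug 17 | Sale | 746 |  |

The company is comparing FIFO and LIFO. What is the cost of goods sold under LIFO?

FIFO COGS: 67 @ $17.05 + 247 @ $15.70 + 257 @ $21.25 + 175 @ $19.35 = $13,867.75
LIFO COGS: 233 @ $17.00 + 51 @ $17.85 + 291 @ $16.05 + 105 @ $16.15 + 66 @ $19.35 = $12,514.75

COGS = $12,514.75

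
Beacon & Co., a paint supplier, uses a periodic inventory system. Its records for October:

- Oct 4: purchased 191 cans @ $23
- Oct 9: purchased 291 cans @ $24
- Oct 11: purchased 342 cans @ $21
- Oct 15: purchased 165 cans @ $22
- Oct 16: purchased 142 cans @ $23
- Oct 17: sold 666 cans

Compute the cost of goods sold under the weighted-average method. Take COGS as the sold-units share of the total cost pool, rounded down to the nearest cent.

COGS = $14,989.41

Oct 17, sell 666: 666/1131 × $25,455.00 → $14,989.41
Ending inventory (cost pool remaining) = $10,465.59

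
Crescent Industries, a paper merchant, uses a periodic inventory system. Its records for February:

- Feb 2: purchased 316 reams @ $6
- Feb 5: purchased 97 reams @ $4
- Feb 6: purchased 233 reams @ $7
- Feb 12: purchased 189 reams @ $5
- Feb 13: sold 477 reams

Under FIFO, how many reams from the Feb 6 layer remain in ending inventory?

Feb 13, 477 sold [FIFO — oldest first]: 316 @ $6 + 97 @ $4 + 64 @ $7 = $2,732
Ending inventory: 169 @ $7 + 189 @ $5 = $2,128
Check: goods available $4,860 = COGS $2,732 + ending $2,128

169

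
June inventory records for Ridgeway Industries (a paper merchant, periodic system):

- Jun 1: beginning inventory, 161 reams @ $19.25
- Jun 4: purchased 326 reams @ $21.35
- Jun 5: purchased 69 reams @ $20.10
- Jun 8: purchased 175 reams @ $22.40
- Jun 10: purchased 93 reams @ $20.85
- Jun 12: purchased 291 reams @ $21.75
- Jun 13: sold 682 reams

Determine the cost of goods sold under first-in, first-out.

Jun 13, 682 sold [FIFO — oldest first]: 161 @ $19.25 + 326 @ $21.35 + 69 @ $20.10 + 126 @ $22.40 = $14,268.65
Ending inventory: 49 @ $22.40 + 93 @ $20.85 + 291 @ $21.75 = $9,365.90

COGS = $14,268.65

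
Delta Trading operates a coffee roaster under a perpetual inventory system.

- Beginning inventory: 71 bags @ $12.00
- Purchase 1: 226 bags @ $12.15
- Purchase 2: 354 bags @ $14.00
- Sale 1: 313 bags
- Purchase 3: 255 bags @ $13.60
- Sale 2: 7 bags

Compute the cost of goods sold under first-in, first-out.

COGS = $3,919.90

Sale 1 (313) [FIFO — oldest first]: 71 @ $12.00 + 226 @ $12.15 + 16 @ $14.00 = $3,821.90
Sale 2 (7) [FIFO — oldest first]: 7 @ $14.00 = $98.00
Total COGS = $3,821.90 + $98.00 = $3,919.90
Ending inventory: 331 @ $14.00 + 255 @ $13.60 = $8,102.00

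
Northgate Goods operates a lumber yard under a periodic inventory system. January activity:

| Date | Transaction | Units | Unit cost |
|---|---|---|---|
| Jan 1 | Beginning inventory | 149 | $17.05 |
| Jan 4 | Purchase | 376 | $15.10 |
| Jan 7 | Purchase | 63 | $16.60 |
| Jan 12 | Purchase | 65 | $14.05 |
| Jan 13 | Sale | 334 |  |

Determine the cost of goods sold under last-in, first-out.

Jan 13, 334 sold [LIFO — newest first]: 65 @ $14.05 + 63 @ $16.60 + 206 @ $15.10 = $5,069.65
Ending inventory: 149 @ $17.05 + 170 @ $15.10 = $5,107.45
Check: goods available $10,177.10 = COGS $5,069.65 + ending $5,107.45

COGS = $5,069.65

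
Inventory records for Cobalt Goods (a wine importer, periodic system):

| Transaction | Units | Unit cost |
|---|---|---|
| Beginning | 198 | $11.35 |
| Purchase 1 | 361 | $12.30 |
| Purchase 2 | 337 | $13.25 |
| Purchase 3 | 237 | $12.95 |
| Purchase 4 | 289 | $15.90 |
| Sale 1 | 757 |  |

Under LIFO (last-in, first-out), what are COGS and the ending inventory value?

COGS = $10,725.00; ending inventory = $8,092.10

Sale 1 (757) [LIFO — newest first]: 289 @ $15.90 + 237 @ $12.95 + 231 @ $13.25 = $10,725.00
Ending inventory: 198 @ $11.35 + 361 @ $12.30 + 106 @ $13.25 = $8,092.10
Check: goods available $18,817.10 = COGS $10,725.00 + ending $8,092.10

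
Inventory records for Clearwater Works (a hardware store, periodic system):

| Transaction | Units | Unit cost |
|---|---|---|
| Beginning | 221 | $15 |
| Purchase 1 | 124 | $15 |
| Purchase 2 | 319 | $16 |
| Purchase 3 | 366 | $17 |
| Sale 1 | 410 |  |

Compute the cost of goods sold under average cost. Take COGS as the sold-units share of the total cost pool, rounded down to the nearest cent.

Sale 1, sell 410: 410/1030 × $16,501.00 → $6,568.35
Ending inventory (cost pool remaining) = $9,932.65
Check: goods available $16,501.00 = COGS $6,568.35 + ending $9,932.65

COGS = $6,568.35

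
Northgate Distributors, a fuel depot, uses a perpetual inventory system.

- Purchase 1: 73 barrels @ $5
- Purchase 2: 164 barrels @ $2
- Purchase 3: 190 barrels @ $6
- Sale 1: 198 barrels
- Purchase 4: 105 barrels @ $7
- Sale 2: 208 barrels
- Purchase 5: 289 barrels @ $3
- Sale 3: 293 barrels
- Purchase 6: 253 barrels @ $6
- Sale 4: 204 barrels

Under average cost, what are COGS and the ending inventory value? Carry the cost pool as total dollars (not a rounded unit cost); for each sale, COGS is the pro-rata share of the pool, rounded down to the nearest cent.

COGS = $4,057.68; ending inventory = $895.32

After Purchase 1: 73 on hand, pool $365.00 (≈ $5.0000 each)
After Purchase 2: 237 on hand, pool $693.00 (≈ $2.9241 each)
After Purchase 3: 427 on hand, pool $1,833.00 (≈ $4.2927 each)
Sale 1, sell 198: 198/427 × $1,833.00 → $849.96
After Purchase 4: 334 on hand, pool $1,718.04 (≈ $5.1438 each)
Sale 2, sell 208: 208/334 × $1,718.04 → $1,069.91
After Purchase 5: 415 on hand, pool $1,515.13 (≈ $3.6509 each)
Sale 3, sell 293: 293/415 × $1,515.13 → $1,069.71
After Purchase 6: 375 on hand, pool $1,963.42 (≈ $5.2358 each)
Sale 4, sell 204: 204/375 × $1,963.42 → $1,068.10
Total COGS = $849.96 + $1,069.91 + $1,069.71 + $1,068.10 = $4,057.68
Ending inventory (cost pool remaining) = $895.32
Check: goods available $4,953.00 = COGS $4,057.68 + ending $895.32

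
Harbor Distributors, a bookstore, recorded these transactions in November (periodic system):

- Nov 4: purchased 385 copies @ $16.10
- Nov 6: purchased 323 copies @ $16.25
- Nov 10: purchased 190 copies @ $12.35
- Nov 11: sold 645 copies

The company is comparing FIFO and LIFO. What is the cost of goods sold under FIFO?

COGS = $10,423.50

FIFO COGS: 385 @ $16.10 + 260 @ $16.25 = $10,423.50
LIFO COGS: 190 @ $12.35 + 323 @ $16.25 + 132 @ $16.10 = $9,720.45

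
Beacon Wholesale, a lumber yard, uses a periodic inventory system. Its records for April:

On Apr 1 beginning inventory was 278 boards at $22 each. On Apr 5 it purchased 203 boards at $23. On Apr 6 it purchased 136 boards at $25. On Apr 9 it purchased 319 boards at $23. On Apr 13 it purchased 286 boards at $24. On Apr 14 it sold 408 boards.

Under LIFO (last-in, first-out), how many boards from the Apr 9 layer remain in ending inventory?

197

Apr 14, 408 sold [LIFO — newest first]: 286 @ $24 + 122 @ $23 = $9,670
Ending inventory: 278 @ $22 + 203 @ $23 + 136 @ $25 + 197 @ $23 = $18,716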